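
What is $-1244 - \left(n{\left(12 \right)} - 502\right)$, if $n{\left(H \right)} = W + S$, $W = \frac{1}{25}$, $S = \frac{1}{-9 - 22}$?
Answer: $- \frac{575056}{775} \approx -742.01$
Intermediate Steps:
$S = - \frac{1}{31}$ ($S = \frac{1}{-31} = - \frac{1}{31} \approx -0.032258$)
$W = \frac{1}{25} \approx 0.04$
$n{\left(H \right)} = \frac{6}{775}$ ($n{\left(H \right)} = \frac{1}{25} - \frac{1}{31} = \frac{6}{775}$)
$-1244 - \left(n{\left(12 \right)} - 502\right) = -1244 - \left(\frac{6}{775} - 502\right) = -1244 - - \frac{389044}{775} = -1244 + \frac{389044}{775} = - \frac{575056}{775}$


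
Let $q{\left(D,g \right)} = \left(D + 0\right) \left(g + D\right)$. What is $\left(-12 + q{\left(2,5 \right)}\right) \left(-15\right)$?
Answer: $-30$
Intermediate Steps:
$q{\left(D,g \right)} = D \left(D + g\right)$
$\left(-12 + q{\left(2,5 \right)}\right) \left(-15\right) = \left(-12 + 2 \left(2 + 5\right)\right) \left(-15\right) = \left(-12 + 2 \cdot 7\right) \left(-15\right) = \left(-12 + 14\right) \left(-15\right) = 2 \left(-15\right) = -30$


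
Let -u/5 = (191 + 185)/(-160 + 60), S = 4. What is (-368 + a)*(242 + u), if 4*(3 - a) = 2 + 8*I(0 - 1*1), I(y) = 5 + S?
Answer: -500084/5 ≈ -1.0002e+5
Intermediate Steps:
I(y) = 9 (I(y) = 5 + 4 = 9)
u = 94/5 (u = -5*(191 + 185)/(-160 + 60) = -1880/(-100) = -1880*(-1)/100 = -5*(-94/25) = 94/5 ≈ 18.800)
a = -31/2 (a = 3 - (2 + 8*9)/4 = 3 - (2 + 72)/4 = 3 - ¼*74 = 3 - 37/2 = -31/2 ≈ -15.500)
(-368 + a)*(242 + u) = (-368 - 31/2)*(242 + 94/5) = -767/2*1304/5 = -500084/5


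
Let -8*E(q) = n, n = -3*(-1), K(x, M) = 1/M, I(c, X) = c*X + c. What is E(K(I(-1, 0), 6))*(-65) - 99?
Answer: -597/8 ≈ -74.625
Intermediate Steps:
I(c, X) = c + X*c (I(c, X) = X*c + c = c + X*c)
n = 3
E(q) = -3/8 (E(q) = -⅛*3 = -3/8)
E(K(I(-1, 0), 6))*(-65) - 99 = -3/8*(-65) - 99 = 195/8 - 99 = -597/8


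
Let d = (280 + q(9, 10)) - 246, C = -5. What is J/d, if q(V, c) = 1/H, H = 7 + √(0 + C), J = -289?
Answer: 289*(-√5 + 7*I)/(-239*I + 34*√5) ≈ -8.4677 - 0.010274*I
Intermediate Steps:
H = 7 + I*√5 (H = 7 + √(0 - 5) = 7 + √(-5) = 7 + I*√5 ≈ 7.0 + 2.2361*I)
q(V, c) = 1/(7 + I*√5)
d = 1843/54 - I*√5/54 (d = (280 + (7/54 - I*√5/54)) - 246 = (15127/54 - I*√5/54) - 246 = 1843/54 - I*√5/54 ≈ 34.13 - 0.041409*I)
J/d = -289/(1843/54 - I*√5/54)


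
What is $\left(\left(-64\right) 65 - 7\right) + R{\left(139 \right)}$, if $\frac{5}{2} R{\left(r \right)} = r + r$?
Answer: $- \frac{20279}{5} \approx -4055.8$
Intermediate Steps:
$R{\left(r \right)} = \frac{4 r}{5}$ ($R{\left(r \right)} = \frac{2 \left(r + r\right)}{5} = \frac{2 \cdot 2 r}{5} = \frac{4 r}{5}$)
$\left(\left(-64\right) 65 - 7\right) + R{\left(139 \right)} = \left(\left(-64\right) 65 - 7\right) + \frac{4}{5} \cdot 139 = \left(-4160 - 7\right) + \frac{556}{5} = -4167 + \frac{556}{5} = - \frac{20279}{5}$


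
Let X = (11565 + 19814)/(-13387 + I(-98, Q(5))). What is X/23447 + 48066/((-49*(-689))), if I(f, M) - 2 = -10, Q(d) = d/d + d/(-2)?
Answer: 15095152522871/10603403866965 ≈ 1.4236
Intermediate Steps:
Q(d) = 1 - d/2 (Q(d) = 1 + d*(-1/2) = 1 - d/2)
I(f, M) = -8 (I(f, M) = 2 - 10 = -8)
X = -31379/13395 (X = (11565 + 19814)/(-13387 - 8) = 31379/(-13395) = 31379*(-1/13395) = -31379/13395 ≈ -2.3426)
X/23447 + 48066/((-49*(-689))) = -31379/13395/23447 + 48066/((-49*(-689))) = -31379/13395*1/23447 + 48066/33761 = -31379/314072565 + 48066*(1/33761) = -31379/314072565 + 48066/33761 = 15095152522871/10603403866965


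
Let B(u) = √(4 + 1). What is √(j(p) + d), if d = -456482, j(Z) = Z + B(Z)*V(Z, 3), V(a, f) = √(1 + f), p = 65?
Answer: √(-456417 + 2*√5) ≈ 675.58*I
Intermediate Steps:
B(u) = √5
j(Z) = Z + 2*√5 (j(Z) = Z + √5*√(1 + 3) = Z + √5*√4 = Z + √5*2 = Z + 2*√5)
√(j(p) + d) = √((65 + 2*√5) - 456482) = √(-456417 + 2*√5)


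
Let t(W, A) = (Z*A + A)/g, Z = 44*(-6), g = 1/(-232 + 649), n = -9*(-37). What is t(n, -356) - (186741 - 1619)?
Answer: 38857754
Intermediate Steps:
n = 333
g = 1/417 ≈ 0.0023981
Z = -264
t(W, A) = -109671*A (t(W, A) = (-264*A + A)/(1/417) = -263*A*417 = -109671*A)
t(n, -356) - (186741 - 1619) = -109671*(-356) - (186741 - 1619) = 39042876 - 1*185122 = 39042876 - 185122 = 38857754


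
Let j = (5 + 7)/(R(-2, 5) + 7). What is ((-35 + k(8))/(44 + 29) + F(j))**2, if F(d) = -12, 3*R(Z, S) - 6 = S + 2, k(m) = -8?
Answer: 844561/5329 ≈ 158.48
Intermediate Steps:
R(Z, S) = 8/3 + S/3 (R(Z, S) = 2 + (S + 2)/3 = 2 + (2 + S)/3 = 2 + (2/3 + S/3) = 8/3 + S/3)
j = 18/17 (j = (5 + 7)/((8/3 + (1/3)*5) + 7) = 12/((8/3 + 5/3) + 7) = 12/(13/3 + 7) = 12/(34/3) = 12*(3/34) = 18/17 ≈ 1.0588)
((-35 + k(8))/(44 + 29) + F(j))**2 = ((-35 - 8)/(44 + 29) - 12)**2 = (-43/73 - 12)**2 = (-919/73)**2 = 844561/5329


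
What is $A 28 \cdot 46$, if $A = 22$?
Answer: $28336$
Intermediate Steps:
$A 28 \cdot 46 = 22 \cdot 28 \cdot 46 = 616 \cdot 46 = 28336$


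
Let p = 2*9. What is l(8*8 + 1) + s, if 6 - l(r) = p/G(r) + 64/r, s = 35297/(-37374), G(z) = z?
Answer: 9216887/2429310 ≈ 3.7940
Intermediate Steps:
p = 18
s = -35297/37374 (s = 35297*(-1/37374) = -35297/37374 ≈ -0.94443)
l(r) = 6 - 82/r (l(r) = 6 - (18/r + 64/r) = 6 - 82/r)
l(8*8 + 1) + s = (6 - 82/(8*8 + 1)) - 35297/37374 = (6 - 82/(64 + 1)) - 35297/37374 = (6 - 82/65) - 35297/37374 = 308/65 - 35297/37374 = 9216887/2429310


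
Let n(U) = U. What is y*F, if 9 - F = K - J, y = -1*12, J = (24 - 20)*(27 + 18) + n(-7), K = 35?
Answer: -1764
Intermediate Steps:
J = 173 (J = (24 - 20)*(27 + 18) - 7 = 4*45 - 7 = 180 - 7 = 173)
y = -12
F = 147 (F = 9 - (35 - 1*173) = 9 - (35 - 173) = 9 - 1*(-138) = 9 + 138 = 147)
y*F = -12*147 = -1764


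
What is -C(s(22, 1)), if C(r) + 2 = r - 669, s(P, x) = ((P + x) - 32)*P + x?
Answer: 868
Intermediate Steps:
s(P, x) = x + P*(-32 + P + x) (s(P, x) = (-32 + P + x)*P + x = P*(-32 + P + x) + x = x + P*(-32 + P + x))
C(r) = -671 + r (C(r) = -2 + (r - 669) = -2 + (-669 + r) = -671 + r)
-C(s(22, 1)) = -(-671 + (1 + 22² - 32*22 + 22*1)) = -(-671 + (1 + 484 - 704 + 22)) = -(-671 - 197) = -1*(-868) = 868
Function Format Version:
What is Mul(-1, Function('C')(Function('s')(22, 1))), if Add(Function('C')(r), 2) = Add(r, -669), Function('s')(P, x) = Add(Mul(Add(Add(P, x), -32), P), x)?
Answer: 868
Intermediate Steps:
Function('s')(P, x) = Add(x, Mul(P, Add(-32, P, x))) (Function('s')(P, x) = Add(Mul(Add(-32, P, x), P), x) = Add(Mul(P, Add(-32, P, x)), x) = Add(x, Mul(P, Add(-32, P, x))))
Function('C')(r) = Add(-671, r) (Function('C')(r) = Add(-2, Add(r, -669)) = Add(-2, Add(-669, r)) = Add(-671, r))
Mul(-1, Function('C')(Function('s')(22, 1))) = Mul(-1, Add(-671, Add(1, Pow(22, 2), Mul(-32, 22), Mul(22, 1)))) = Mul(-1, Add(-671, Add(1, 484, -704, 22))) = Mul(-1, Add(-671, -197)) = Mul(-1, -868) = 868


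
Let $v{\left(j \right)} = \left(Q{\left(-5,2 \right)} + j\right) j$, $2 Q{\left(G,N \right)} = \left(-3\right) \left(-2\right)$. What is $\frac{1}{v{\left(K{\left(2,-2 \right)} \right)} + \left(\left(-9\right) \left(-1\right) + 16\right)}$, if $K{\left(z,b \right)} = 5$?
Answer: $\frac{1}{65} \approx 0.015385$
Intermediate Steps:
$Q{\left(G,N \right)} = 3$ ($Q{\left(G,N \right)} = \frac{\left(-3\right) \left(-2\right)}{2} = \frac{1}{2} \cdot 6 = 3$)
$v{\left(j \right)} = j \left(3 + j\right)$ ($v{\left(j \right)} = \left(3 + j\right) j = j \left(3 + j\right)$)
$\frac{1}{v{\left(K{\left(2,-2 \right)} \right)} + \left(\left(-9\right) \left(-1\right) + 16\right)} = \frac{1}{5 \left(3 + 5\right) + \left(\left(-9\right) \left(-1\right) + 16\right)} = \frac{1}{5 \cdot 8 + \left(9 + 16\right)} = \frac{1}{40 + 25} = \frac{1}{65}$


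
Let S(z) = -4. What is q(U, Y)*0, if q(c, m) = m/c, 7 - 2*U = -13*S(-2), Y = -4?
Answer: 0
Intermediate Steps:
U = -45/2 (U = 7/2 - (-13)*(-4)/2 = 7/2 - ½*52 = 7/2 - 26 = -45/2 ≈ -22.500)
q(U, Y)*0 = -4/(-45/2)*0 = -4*(-2/45)*0 = (8/45)*0 = 0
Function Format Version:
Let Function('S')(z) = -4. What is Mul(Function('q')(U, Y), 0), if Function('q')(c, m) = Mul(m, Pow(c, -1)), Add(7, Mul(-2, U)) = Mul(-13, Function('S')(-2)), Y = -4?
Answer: 0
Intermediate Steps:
U = Rational(-45, 2) (U = Add(Rational(7, 2), Mul(Rational(-1, 2), Mul(-13, -4))) = Add(Rational(7, 2), Mul(Rational(-1, 2), 52)) = Add(Rational(7, 2), -26) = Rational(-45, 2) ≈ -22.500)
Mul(Function('q')(U, Y), 0) = Mul(Mul(-4, Pow(Rational(-45, 2), -1)), 0) = Mul(Mul(-4, Rational(-2, 45)), 0) = Mul(Rational(8, 45), 0) = 0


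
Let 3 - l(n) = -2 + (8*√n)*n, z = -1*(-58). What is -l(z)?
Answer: -5 + 464*√58 ≈ 3528.7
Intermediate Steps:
z = 58
l(n) = 5 - 8*n^(3/2) (l(n) = 3 - (-2 + (8*√n)*n) = 3 - (-2 + 8*n^(3/2)) = 3 + (2 - 8*n^(3/2)) = 5 - 8*n^(3/2))
-l(z) = -(5 - 464*√58) = -5 + 464*√58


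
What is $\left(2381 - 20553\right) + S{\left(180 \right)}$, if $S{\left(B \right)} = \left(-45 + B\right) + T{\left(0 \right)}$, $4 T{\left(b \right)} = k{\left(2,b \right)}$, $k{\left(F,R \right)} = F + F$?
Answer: $-18036$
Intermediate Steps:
$k{\left(F,R \right)} = 2 F$
$T{\left(b \right)} = 1$ ($T{\left(b \right)} = \frac{2 \cdot 2}{4} = \frac{1}{4} \cdot 4 = 1$)
$S{\left(B \right)} = -44 + B$ ($S{\left(B \right)} = \left(-45 + B\right) + 1 = -44 + B$)
$\left(2381 - 20553\right) + S{\left(180 \right)} = \left(2381 - 20553\right) + \left(-44 + 180\right) = -18172 + 136 = -18036$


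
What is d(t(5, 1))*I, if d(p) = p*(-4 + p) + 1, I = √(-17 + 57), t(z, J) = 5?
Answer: 12*√10 ≈ 37.947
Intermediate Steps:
I = 2*√10 (I = √40 = 2*√10 ≈ 6.3246)
d(p) = 1 + p*(-4 + p)
d(t(5, 1))*I = (1 + 5² - 4*5)*(2*√10) = (1 + 25 - 20)*(2*√10) = 6*(2*√10) = 12*√10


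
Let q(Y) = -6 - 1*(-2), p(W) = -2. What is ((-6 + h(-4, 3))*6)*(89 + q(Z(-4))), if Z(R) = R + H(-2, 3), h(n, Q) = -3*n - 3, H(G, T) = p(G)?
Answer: 1530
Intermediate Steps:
H(G, T) = -2
h(n, Q) = -3 - 3*n
Z(R) = -2 + R (Z(R) = R - 2 = -2 + R)
q(Y) = -4 (q(Y) = -6 + 2 = -4)
((-6 + h(-4, 3))*6)*(89 + q(Z(-4))) = ((-6 + (-3 - 3*(-4)))*6)*(89 - 4) = ((-6 + (-3 + 12))*6)*85 = ((-6 + 9)*6)*85 = (3*6)*85 = 18*85 = 1530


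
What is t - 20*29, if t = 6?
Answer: -574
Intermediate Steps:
t - 20*29 = 6 - 20*29 = 6 - 580 = -574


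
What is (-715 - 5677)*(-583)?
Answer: 3726536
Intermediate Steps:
(-715 - 5677)*(-583) = -6392*(-583) = 3726536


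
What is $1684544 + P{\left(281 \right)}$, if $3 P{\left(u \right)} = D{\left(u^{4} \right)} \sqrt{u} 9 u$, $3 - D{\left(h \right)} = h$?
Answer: $1684544 - 5255969713674 \sqrt{281} \approx -8.8106 \cdot 10^{13}$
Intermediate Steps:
$D{\left(h \right)} = 3 - h$
$P{\left(u \right)} = 3 u^{\frac{3}{2}} \left(3 - u^{4}\right)$ ($P{\left(u \right)} = \frac{\left(3 - u^{4}\right) \sqrt{u} 9 u}{3} = \frac{\sqrt{u} \left(3 - u^{4}\right) 9 u}{3} = \frac{9 \sqrt{u} \left(3 - u^{4}\right) u}{3} = \frac{9 u^{\frac{3}{2}} \left(3 - u^{4}\right)}{3} = 3 u^{\frac{3}{2}} \left(3 - u^{4}\right)$)
$1684544 + P{\left(281 \right)} = 1684544 + 3 \cdot 281^{\frac{3}{2}} \left(3 - 281^{4}\right) = 1684544 + 3 \cdot 281 \sqrt{281} \left(3 - 6234839521\right) = 1684544 + 3 \cdot 281 \sqrt{281} \left(-6234839518\right) = 1684544 - 5255969713674 \sqrt{281}$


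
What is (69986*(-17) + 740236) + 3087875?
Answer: 2638349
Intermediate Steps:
(69986*(-17) + 740236) + 3087875 = (-1189762 + 740236) + 3087875 = -449526 + 3087875 = 2638349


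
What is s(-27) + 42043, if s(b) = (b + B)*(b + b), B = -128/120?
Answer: 217793/5 ≈ 43559.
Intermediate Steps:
B = -16/15 (B = -128*1/120 = -16/15 ≈ -1.0667)
s(b) = 2*b*(-16/15 + b) (s(b) = (b - 16/15)*(b + b) = (-16/15 + b)*(2*b) = 2*b*(-16/15 + b))
s(-27) + 42043 = (2/15)*(-27)*(-16 + 15*(-27)) + 42043 = (2/15)*(-27)*(-16 - 405) + 42043 = (2/15)*(-27)*(-421) + 42043 = 7578/5 + 42043 = 217793/5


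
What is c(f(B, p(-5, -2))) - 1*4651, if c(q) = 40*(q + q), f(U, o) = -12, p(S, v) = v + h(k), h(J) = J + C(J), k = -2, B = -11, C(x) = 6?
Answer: -5611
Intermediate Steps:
h(J) = 6 + J (h(J) = J + 6 = 6 + J)
p(S, v) = 4 + v (p(S, v) = v + (6 - 2) = v + 4 = 4 + v)
c(q) = 80*q (c(q) = 40*(2*q) = 80*q)
c(f(B, p(-5, -2))) - 1*4651 = 80*(-12) - 1*4651 = -960 - 4651 = -5611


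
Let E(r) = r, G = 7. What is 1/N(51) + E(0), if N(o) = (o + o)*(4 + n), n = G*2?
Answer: 1/1836 ≈ 0.00054466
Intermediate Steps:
n = 14 (n = 7*2 = 14)
N(o) = 36*o (N(o) = (o + o)*(4 + 14) = (2*o)*18 = 36*o)
1/N(51) + E(0) = 1/(36*51) + 0 = 1/1836 + 0 = 1/1836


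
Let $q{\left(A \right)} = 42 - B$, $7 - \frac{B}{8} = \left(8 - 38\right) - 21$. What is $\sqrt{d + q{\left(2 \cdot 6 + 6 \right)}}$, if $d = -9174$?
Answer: $2 i \sqrt{2399} \approx 97.959 i$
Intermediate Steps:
$B = 464$ ($B = 56 - 8 \left(\left(8 - 38\right) - 21\right) = 56 - 8 \left(-30 - 21\right) = 56 - -408 = 56 + 408 = 464$)
$q{\left(A \right)} = -422$ ($q{\left(A \right)} = 42 - 464 = -422$)
$\sqrt{d + q{\left(2 \cdot 6 + 6 \right)}} = \sqrt{-9174 - 422} = \sqrt{-9596} = 2 i \sqrt{2399}$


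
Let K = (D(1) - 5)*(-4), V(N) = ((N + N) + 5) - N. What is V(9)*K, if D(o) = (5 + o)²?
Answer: -1736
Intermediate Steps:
V(N) = 5 + N (V(N) = (2*N + 5) - N = (5 + 2*N) - N = 5 + N)
K = -124 (K = ((5 + 1)² - 5)*(-4) = (6² - 5)*(-4) = (36 - 5)*(-4) = 31*(-4) = -124)
V(9)*K = (5 + 9)*(-124) = 14*(-124) = -1736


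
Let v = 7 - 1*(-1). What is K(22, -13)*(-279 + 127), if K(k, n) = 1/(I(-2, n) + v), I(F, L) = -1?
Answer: -152/7 ≈ -21.714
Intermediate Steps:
v = 8 (v = 7 + 1 = 8)
K(k, n) = ⅐ (K(k, n) = 1/(-1 + 8) = 1/7 = ⅐)
K(22, -13)*(-279 + 127) = (-279 + 127)/7 = (⅐)*(-152) = -152/7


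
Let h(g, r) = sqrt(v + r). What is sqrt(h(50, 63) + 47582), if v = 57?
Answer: sqrt(47582 + 2*sqrt(30)) ≈ 218.16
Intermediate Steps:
h(g, r) = sqrt(57 + r)
sqrt(h(50, 63) + 47582) = sqrt(sqrt(57 + 63) + 47582) = sqrt(sqrt(120) + 47582) = sqrt(2*sqrt(30) + 47582) = sqrt(47582 + 2*sqrt(30))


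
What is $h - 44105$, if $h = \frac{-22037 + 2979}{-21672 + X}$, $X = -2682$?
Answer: $- \frac{537057056}{12177} \approx -44104.0$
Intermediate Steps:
$h = \frac{9529}{12177}$ ($h = \frac{-22037 + 2979}{-21672 - 2682} = - \frac{19058}{-24354} = \left(-19058\right) \left(- \frac{1}{24354}\right) = \frac{9529}{12177} \approx 0.78254$)
$h - 44105 = \frac{9529}{12177} - 44105 = - \frac{537057056}{12177}$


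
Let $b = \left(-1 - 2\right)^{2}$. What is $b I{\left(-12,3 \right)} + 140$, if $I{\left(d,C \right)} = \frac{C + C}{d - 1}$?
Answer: $\frac{1766}{13} \approx 135.85$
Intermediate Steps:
$I{\left(d,C \right)} = \frac{2 C}{-1 + d}$
$b = 9$ ($b = \left(-1 + \left(-4 + 2\right)\right)^{2} = \left(-1 - 2\right)^{2} = \left(-3\right)^{2} = 9$)
$b I{\left(-12,3 \right)} + 140 = 9 \cdot 2 \cdot 3 \frac{1}{-1 - 12} + 140 = 9 \cdot 2 \cdot 3 \frac{1}{-13} + 140 = 9 \cdot 2 \cdot 3 \left(- \frac{1}{13}\right) + 140 = 9 \left(- \frac{6}{13}\right) + 140 = - \frac{54}{13} + 140 = \frac{1766}{13}$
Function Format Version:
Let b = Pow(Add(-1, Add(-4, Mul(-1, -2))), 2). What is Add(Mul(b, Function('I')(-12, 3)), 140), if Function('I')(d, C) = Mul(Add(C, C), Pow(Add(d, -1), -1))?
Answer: Rational(1766, 13) ≈ 135.85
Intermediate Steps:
Function('I')(d, C) = Mul(2, C, Pow(Add(-1, d), -1)) (Function('I')(d, C) = Mul(Mul(2, C), Pow(Add(-1, d), -1)) = Mul(2, C, Pow(Add(-1, d), -1)))
b = 9 (b = Pow(Add(-1, Add(-4, 2)), 2) = Pow(Add(-1, -2), 2) = Pow(-3, 2) = 9)
Add(Mul(b, Function('I')(-12, 3)), 140) = Add(Mul(9, Mul(2, 3, Pow(Add(-1, -12), -1))), 140) = Add(Mul(9, Mul(2, 3, Pow(-13, -1))), 140) = Add(Mul(9, Mul(2, 3, Rational(-1, 13))), 140) = Add(Mul(9, Rational(-6, 13)), 140) = Add(Rational(-54, 13), 140) = Rational(1766, 13)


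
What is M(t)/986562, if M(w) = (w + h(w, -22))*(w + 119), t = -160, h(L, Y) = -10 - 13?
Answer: 2501/328854 ≈ 0.0076052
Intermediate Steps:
h(L, Y) = -23
M(w) = (-23 + w)*(119 + w) (M(w) = (w - 23)*(w + 119) = (-23 + w)*(119 + w))
M(t)/986562 = (-2737 + (-160)**2 + 96*(-160))/986562 = (-2737 + 25600 - 15360)*(1/986562) = 7503*(1/986562) = 2501/328854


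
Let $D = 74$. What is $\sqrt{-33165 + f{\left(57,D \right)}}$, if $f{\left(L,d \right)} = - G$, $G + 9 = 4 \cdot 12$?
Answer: $2 i \sqrt{8301} \approx 182.22 i$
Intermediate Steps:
$G = 39$ ($G = -9 + 4 \cdot 12 = -9 + 48 = 39$)
$f{\left(L,d \right)} = -39$ ($f{\left(L,d \right)} = \left(-1\right) 39 = -39$)
$\sqrt{-33165 + f{\left(57,D \right)}} = \sqrt{-33165 - 39} = \sqrt{-33204} = 2 i \sqrt{8301}$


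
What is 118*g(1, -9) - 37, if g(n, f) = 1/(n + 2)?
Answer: 7/3 ≈ 2.3333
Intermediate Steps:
g(n, f) = 1/(2 + n)
118*g(1, -9) - 37 = 118/(2 + 1) - 37 = 118/3 - 37 = 7/3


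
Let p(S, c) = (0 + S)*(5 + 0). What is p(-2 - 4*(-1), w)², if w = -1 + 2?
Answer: 100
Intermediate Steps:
w = 1
p(S, c) = 5*S (p(S, c) = S*5 = 5*S)
p(-2 - 4*(-1), w)² = (5*(-2 - 4*(-1)))² = (5*(-2 + 4))² = (5*2)² = 10² = 100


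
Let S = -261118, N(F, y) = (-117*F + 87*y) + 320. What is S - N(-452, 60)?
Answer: -319542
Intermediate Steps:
N(F, y) = 320 - 117*F + 87*y
S - N(-452, 60) = -261118 - (320 - 117*(-452) + 87*60) = -261118 - (320 + 52884 + 5220) = -261118 - 1*58424 = -261118 - 58424 = -319542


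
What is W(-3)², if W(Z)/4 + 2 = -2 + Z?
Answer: 784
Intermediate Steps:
W(Z) = -16 + 4*Z (W(Z) = -8 + 4*(-2 + Z) = -8 + (-8 + 4*Z) = -16 + 4*Z)
W(-3)² = (-16 + 4*(-3))² = (-16 - 12)² = (-28)² = 784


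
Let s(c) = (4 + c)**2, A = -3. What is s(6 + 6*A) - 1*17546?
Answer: -17482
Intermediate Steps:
s(6 + 6*A) - 1*17546 = (4 + (6 + 6*(-3)))**2 - 1*17546 = (4 + (6 - 18))**2 - 17546 = (4 - 12)**2 - 17546 = (-8)**2 - 17546 = 64 - 17546 = -17482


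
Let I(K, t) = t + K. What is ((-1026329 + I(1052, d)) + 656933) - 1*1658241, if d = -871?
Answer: -2027456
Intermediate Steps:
I(K, t) = K + t
((-1026329 + I(1052, d)) + 656933) - 1*1658241 = ((-1026329 + (1052 - 871)) + 656933) - 1*1658241 = ((-1026329 + 181) + 656933) - 1658241 = (-1026148 + 656933) - 1658241 = -369215 - 1658241 = -2027456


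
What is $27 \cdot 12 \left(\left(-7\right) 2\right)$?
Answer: $-4536$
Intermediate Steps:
$27 \cdot 12 \left(\left(-7\right) 2\right) = 324 \left(-14\right) = -4536$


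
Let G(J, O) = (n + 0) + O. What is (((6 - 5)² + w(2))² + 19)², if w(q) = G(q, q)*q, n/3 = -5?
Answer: 414736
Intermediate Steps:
n = -15 (n = 3*(-5) = -15)
G(J, O) = -15 + O (G(J, O) = (-15 + 0) + O = -15 + O)
w(q) = q*(-15 + q) (w(q) = (-15 + q)*q = q*(-15 + q))
(((6 - 5)² + w(2))² + 19)² = (((6 - 5)² + 2*(-15 + 2))² + 19)² = ((1² + 2*(-13))² + 19)² = ((1 - 26)² + 19)² = ((-25)² + 19)² = (625 + 19)² = 644² = 414736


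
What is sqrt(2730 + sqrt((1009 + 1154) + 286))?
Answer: sqrt(2730 + sqrt(2449)) ≈ 52.721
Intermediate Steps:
sqrt(2730 + sqrt((1009 + 1154) + 286)) = sqrt(2730 + sqrt(2163 + 286)) = sqrt(2730 + sqrt(2449))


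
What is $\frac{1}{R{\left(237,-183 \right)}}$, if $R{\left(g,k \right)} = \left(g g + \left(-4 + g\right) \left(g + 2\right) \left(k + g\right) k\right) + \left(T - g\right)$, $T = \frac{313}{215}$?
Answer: $- \frac{215}{118302245117} \approx -1.8174 \cdot 10^{-9}$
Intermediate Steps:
$T = \frac{313}{215}$ ($T = 313 \cdot \frac{1}{215} = \frac{313}{215} \approx 1.4558$)
$R{\left(g,k \right)} = \frac{313}{215} + g^{2} - g + k \left(-4 + g\right) \left(2 + g\right) \left(g + k\right)$ ($R{\left(g,k \right)} = \left(g g + \left(-4 + g\right) \left(g + 2\right) \left(k + g\right) k\right) - \left(- \frac{313}{215} + g\right) = \left(g^{2} + \left(-4 + g\right) \left(2 + g\right) \left(g + k\right) k\right) - \left(- \frac{313}{215} + g\right) = \left(g^{2} + k \left(-4 + g\right) \left(2 + g\right) \left(g + k\right)\right) - \left(- \frac{313}{215} + g\right) = \frac{313}{215} + g^{2} - g + k \left(-4 + g\right) \left(2 + g\right) \left(g + k\right)$)
$\frac{1}{R{\left(237,-183 \right)}} = \frac{1}{\frac{313}{215} + 237^{2} - 237 - 8 \left(-183\right)^{2} - 183 \cdot 237^{3} + 237^{2} \left(-183\right)^{2} - 1896 \left(-183\right) - 474 \left(-183\right)^{2} - - 366 \cdot 237^{2}} = \frac{1}{\frac{313}{215} + 56169 - 237 - 267912 - 2436105699 + 56169 \cdot 33489 + 346968 - 474 \cdot 33489 - \left(-366\right) 56169} = \frac{1}{\frac{313}{215} + 56169 - 237 - 267912 - 2436105699 + 1881043641 + 346968 - 15873786 + 20557854} = \frac{1}{- \frac{118302245117}{215}} = - \frac{215}{118302245117}$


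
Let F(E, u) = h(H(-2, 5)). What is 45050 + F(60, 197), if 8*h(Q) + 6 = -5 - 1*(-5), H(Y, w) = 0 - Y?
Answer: 180197/4 ≈ 45049.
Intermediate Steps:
H(Y, w) = -Y
h(Q) = -¾ (h(Q) = -¾ + (-5 - 1*(-5))/8 = -¾ + (-5 + 5)/8 = -¾ + (⅛)*0 = -¾ + 0 = -¾)
F(E, u) = -¾
45050 + F(60, 197) = 45050 - ¾ = 180197/4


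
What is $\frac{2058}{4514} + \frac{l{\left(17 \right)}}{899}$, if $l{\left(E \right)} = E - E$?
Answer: $\frac{1029}{2257} \approx 0.45591$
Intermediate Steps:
$l{\left(E \right)} = 0$
$\frac{2058}{4514} + \frac{l{\left(17 \right)}}{899} = \frac{2058}{4514} + \frac{0}{899} = 2058 \cdot \frac{1}{4514} + 0 \cdot \frac{1}{899} = \frac{1029}{2257} + 0 = \frac{1029}{2257}$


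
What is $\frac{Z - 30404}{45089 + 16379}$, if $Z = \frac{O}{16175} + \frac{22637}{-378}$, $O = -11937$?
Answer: $- \frac{186265282261}{375824572200} \approx -0.49562$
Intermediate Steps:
$Z = - \frac{370665661}{6114150}$ ($Z = - \frac{11937}{16175} + \frac{22637}{-378} = \left(-11937\right) \frac{1}{16175} + 22637 \left(- \frac{1}{378}\right) = - \frac{11937}{16175} - \frac{22637}{378} = - \frac{370665661}{6114150} \approx -60.624$)
$\frac{Z - 30404}{45089 + 16379} = \frac{- \frac{370665661}{6114150} - 30404}{45089 + 16379} = \frac{- \frac{370665661}{6114150} - 30404}{61468} = \left(- \frac{370665661}{6114150} - 30404\right) \frac{1}{61468} = \left(- \frac{186265282261}{6114150}\right) \frac{1}{61468} = - \frac{186265282261}{375824572200}$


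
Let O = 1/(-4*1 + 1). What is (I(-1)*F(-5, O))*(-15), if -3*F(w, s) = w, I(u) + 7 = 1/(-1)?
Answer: 200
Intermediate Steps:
I(u) = -8 (I(u) = -7 + 1/(-1) = -7 - 1 = -8)
O = -⅓ (O = 1/(-4 + 1) = 1/(-3) = -⅓ ≈ -0.33333)
F(w, s) = -w/3
(I(-1)*F(-5, O))*(-15) = -(-8)*(-5)/3*(-15) = -8*5/3*(-15) = -40/3*(-15) = 200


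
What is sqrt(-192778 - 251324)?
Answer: I*sqrt(444102) ≈ 666.41*I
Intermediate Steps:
sqrt(-192778 - 251324) = sqrt(-444102) = I*sqrt(444102)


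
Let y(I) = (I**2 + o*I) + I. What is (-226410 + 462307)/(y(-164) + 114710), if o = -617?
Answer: 235897/242630 ≈ 0.97225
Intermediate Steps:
y(I) = I**2 - 616*I (y(I) = (I**2 - 617*I) + I = I**2 - 616*I)
(-226410 + 462307)/(y(-164) + 114710) = (-226410 + 462307)/(-164*(-616 - 164) + 114710) = 235897/(-164*(-780) + 114710) = 235897/(127920 + 114710) = 235897/242630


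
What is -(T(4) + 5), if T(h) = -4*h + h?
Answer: 7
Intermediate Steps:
T(h) = -3*h
-(T(4) + 5) = -(-3*4 + 5) = -(-12 + 5) = -1*(-7) = 7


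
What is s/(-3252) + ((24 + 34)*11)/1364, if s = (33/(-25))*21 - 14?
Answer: 1211183/2520300 ≈ 0.48057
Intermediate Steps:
s = -1043/25 (s = (33*(-1/25))*21 - 14 = -33/25*21 - 14 = -693/25 - 14 = -1043/25 ≈ -41.720)
s/(-3252) + ((24 + 34)*11)/1364 = -1043/25/(-3252) + ((24 + 34)*11)/1364 = -1043/25*(-1/3252) + (58*11)*(1/1364) = 1043/81300 + 638*(1/1364) = 1043/81300 + 29/62 = 1211183/2520300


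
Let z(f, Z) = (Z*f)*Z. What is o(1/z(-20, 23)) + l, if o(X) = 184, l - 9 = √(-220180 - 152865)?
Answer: 193 + I*√373045 ≈ 193.0 + 610.77*I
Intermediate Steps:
l = 9 + I*√373045 (l = 9 + √(-220180 - 152865) = 9 + √(-373045) = 9 + I*√373045 ≈ 9.0 + 610.77*I)
z(f, Z) = f*Z²
o(1/z(-20, 23)) + l = 184 + (9 + I*√373045) = 193 + I*√373045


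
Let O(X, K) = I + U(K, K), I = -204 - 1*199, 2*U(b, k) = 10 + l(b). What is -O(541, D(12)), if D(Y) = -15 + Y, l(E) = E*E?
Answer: 787/2 ≈ 393.50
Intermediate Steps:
l(E) = E²
U(b, k) = 5 + b²/2 (U(b, k) = (10 + b²)/2 = 5 + b²/2)
I = -403 (I = -204 - 199 = -403)
O(X, K) = -398 + K²/2 (O(X, K) = -403 + (5 + K²/2) = -398 + K²/2)
-O(541, D(12)) = -(-398 + (-15 + 12)²/2) = -(-398 + (½)*(-3)²) = -(-398 + (½)*9) = -(-398 + 9/2) = -1*(-787/2) = 787/2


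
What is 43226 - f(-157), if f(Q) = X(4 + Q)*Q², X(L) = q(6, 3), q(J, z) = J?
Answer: -104668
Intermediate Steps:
X(L) = 6
f(Q) = 6*Q²
43226 - f(-157) = 43226 - 6*(-157)² = 43226 - 6*24649 = 43226 - 1*147894 = 43226 - 147894 = -104668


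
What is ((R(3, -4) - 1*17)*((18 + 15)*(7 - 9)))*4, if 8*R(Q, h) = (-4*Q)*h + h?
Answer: 3036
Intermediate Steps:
R(Q, h) = h/8 - Q*h/2 (R(Q, h) = ((-4*Q)*h + h)/8 = (-4*Q*h + h)/8 = (h - 4*Q*h)/8 = h/8 - Q*h/2)
((R(3, -4) - 1*17)*((18 + 15)*(7 - 9)))*4 = (((1/8)*(-4)*(1 - 4*3) - 1*17)*((18 + 15)*(7 - 9)))*4 = (((1/8)*(-4)*(1 - 12) - 17)*(33*(-2)))*4 = (((1/8)*(-4)*(-11) - 17)*(-66))*4 = ((11/2 - 17)*(-66))*4 = -23/2*(-66)*4 = 759*4 = 3036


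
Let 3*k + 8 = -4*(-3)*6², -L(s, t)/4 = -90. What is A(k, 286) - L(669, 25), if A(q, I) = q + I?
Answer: 202/3 ≈ 67.333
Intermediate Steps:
L(s, t) = 360 (L(s, t) = -4*(-90) = 360)
k = 424/3 (k = -8/3 + (-4*(-3)*6²)/3 = -8/3 + (12*36)/3 = -8/3 + (⅓)*432 = -8/3 + 144 = 424/3 ≈ 141.33)
A(q, I) = I + q
A(k, 286) - L(669, 25) = (286 + 424/3) - 1*360 = 1282/3 - 360 = 202/3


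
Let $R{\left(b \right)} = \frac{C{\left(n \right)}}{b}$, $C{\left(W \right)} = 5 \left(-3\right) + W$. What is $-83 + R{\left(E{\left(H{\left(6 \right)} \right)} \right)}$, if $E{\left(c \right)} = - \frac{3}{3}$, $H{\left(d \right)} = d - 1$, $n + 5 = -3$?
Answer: $-60$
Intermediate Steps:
$n = -8$ ($n = -5 - 3 = -8$)
$C{\left(W \right)} = -15 + W$
$H{\left(d \right)} = -1 + d$
$E{\left(c \right)} = -1$ ($E{\left(c \right)} = \left(-3\right) \frac{1}{3} = -1$)
$R{\left(b \right)} = - \frac{23}{b}$ ($R{\left(b \right)} = \frac{-15 - 8}{b} = - \frac{23}{b}$)
$-83 + R{\left(E{\left(H{\left(6 \right)} \right)} \right)} = -83 - \frac{23}{-1} = -83 - -23 = -83 + 23 = -60$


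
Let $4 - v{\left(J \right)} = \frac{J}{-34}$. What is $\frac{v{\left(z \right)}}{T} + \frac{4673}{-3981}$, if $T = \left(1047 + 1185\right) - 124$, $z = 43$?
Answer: $- \frac{334210657}{285326232} \approx -1.1713$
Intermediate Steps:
$T = 2108$ ($T = 2232 - 124 = 2108$)
$v{\left(J \right)} = 4 + \frac{J}{34}$ ($v{\left(J \right)} = 4 - \frac{J}{-34} = 4 - J \left(- \frac{1}{34}\right) = 4 - - \frac{J}{34} = 4 + \frac{J}{34}$)
$\frac{v{\left(z \right)}}{T} + \frac{4673}{-3981} = \frac{4 + \frac{1}{34} \cdot 43}{2108} + \frac{4673}{-3981} = \left(4 + \frac{43}{34}\right) \frac{1}{2108} + 4673 \left(- \frac{1}{3981}\right) = \frac{179}{34} \cdot \frac{1}{2108} - \frac{4673}{3981} = \frac{179}{71672} - \frac{4673}{3981} = - \frac{334210657}{285326232}$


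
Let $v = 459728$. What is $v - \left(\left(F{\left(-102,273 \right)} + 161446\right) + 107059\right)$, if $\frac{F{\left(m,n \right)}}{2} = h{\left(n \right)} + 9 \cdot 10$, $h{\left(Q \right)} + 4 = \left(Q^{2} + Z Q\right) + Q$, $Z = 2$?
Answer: $40355$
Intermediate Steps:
$h{\left(Q \right)} = -4 + Q^{2} + 3 Q$ ($h{\left(Q \right)} = -4 + \left(\left(Q^{2} + 2 Q\right) + Q\right) = -4 + \left(Q^{2} + 3 Q\right) = -4 + Q^{2} + 3 Q$)
$F{\left(m,n \right)} = 172 + 2 n^{2} + 6 n$ ($F{\left(m,n \right)} = 2 \left(\left(-4 + n^{2} + 3 n\right) + 9 \cdot 10\right) = 2 \left(\left(-4 + n^{2} + 3 n\right) + 90\right) = 2 \left(86 + n^{2} + 3 n\right) = 172 + 2 n^{2} + 6 n$)
$v - \left(\left(F{\left(-102,273 \right)} + 161446\right) + 107059\right) = 459728 - \left(\left(\left(172 + 2 \cdot 273^{2} + 6 \cdot 273\right) + 161446\right) + 107059\right) = 459728 - \left(\left(\left(172 + 2 \cdot 74529 + 1638\right) + 161446\right) + 107059\right) = 459728 - \left(\left(\left(172 + 149058 + 1638\right) + 161446\right) + 107059\right) = 459728 - \left(\left(150868 + 161446\right) + 107059\right) = 459728 - \left(312314 + 107059\right) = 459728 - 419373 = 40355$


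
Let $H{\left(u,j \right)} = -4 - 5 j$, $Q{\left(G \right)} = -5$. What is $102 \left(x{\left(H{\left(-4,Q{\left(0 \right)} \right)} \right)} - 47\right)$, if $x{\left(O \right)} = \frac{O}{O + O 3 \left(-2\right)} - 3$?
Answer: $- \frac{25602}{5} \approx -5120.4$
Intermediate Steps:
$x{\left(O \right)} = - \frac{16}{5}$ ($x{\left(O \right)} = \frac{O}{O + 3 O \left(-2\right)} - 3 = \frac{O}{O - 6 O} - 3 = \frac{O}{\left(-5\right) O} - 3 = - \frac{1}{5 O} O - 3 = - \frac{1}{5} - 3 = - \frac{16}{5}$)
$102 \left(x{\left(H{\left(-4,Q{\left(0 \right)} \right)} \right)} - 47\right) = 102 \left(- \frac{16}{5} - 47\right) = 102 \left(- \frac{251}{5}\right) = - \frac{25602}{5}$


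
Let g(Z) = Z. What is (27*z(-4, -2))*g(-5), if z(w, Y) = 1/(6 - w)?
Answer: -27/2 ≈ -13.500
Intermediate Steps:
(27*z(-4, -2))*g(-5) = (27*(-1/(-6 - 4)))*(-5) = (27*(-1/(-10)))*(-5) = (27*(-1*(-⅒)))*(-5) = (27*(⅒))*(-5) = (27/10)*(-5) = -27/2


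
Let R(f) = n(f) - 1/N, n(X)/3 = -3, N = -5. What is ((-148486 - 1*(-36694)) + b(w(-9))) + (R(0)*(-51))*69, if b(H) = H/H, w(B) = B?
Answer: -404119/5 ≈ -80824.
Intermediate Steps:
n(X) = -9 (n(X) = 3*(-3) = -9)
b(H) = 1
R(f) = -44/5 (R(f) = -9 - 1/(-5) = -9 - 1*(-⅕) = -9 + ⅕ = -44/5)
((-148486 - 1*(-36694)) + b(w(-9))) + (R(0)*(-51))*69 = ((-148486 - 1*(-36694)) + 1) - 44/5*(-51)*69 = ((-148486 + 36694) + 1) + (2244/5)*69 = (-111792 + 1) + 154836/5 = -111791 + 154836/5 = -404119/5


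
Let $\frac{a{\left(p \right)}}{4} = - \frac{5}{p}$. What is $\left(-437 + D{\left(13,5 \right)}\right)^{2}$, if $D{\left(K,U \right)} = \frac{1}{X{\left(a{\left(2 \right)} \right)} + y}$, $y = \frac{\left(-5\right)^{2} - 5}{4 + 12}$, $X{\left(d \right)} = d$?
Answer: $\frac{234059401}{1225} \approx 1.9107 \cdot 10^{5}$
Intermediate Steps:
$a{\left(p \right)} = - \frac{20}{p}$ ($a{\left(p \right)} = 4 \left(- \frac{5}{p}\right) = - \frac{20}{p}$)
$y = \frac{5}{4}$ ($y = \frac{25 - 5}{16} = 20 \cdot \frac{1}{16} = \frac{5}{4} \approx 1.25$)
$D{\left(K,U \right)} = - \frac{4}{35}$ ($D{\left(K,U \right)} = \frac{1}{- \frac{20}{2} + \frac{5}{4}} = \frac{1}{\left(-20\right) \frac{1}{2} + \frac{5}{4}} = \frac{1}{-10 + \frac{5}{4}} = \frac{1}{- \frac{35}{4}} = - \frac{4}{35}$)
$\left(-437 + D{\left(13,5 \right)}\right)^{2} = \left(-437 - \frac{4}{35}\right)^{2} = \left(- \frac{15299}{35}\right)^{2} = \frac{234059401}{1225}$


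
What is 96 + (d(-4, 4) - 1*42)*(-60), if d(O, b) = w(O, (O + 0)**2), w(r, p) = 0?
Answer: 2616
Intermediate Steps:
d(O, b) = 0
96 + (d(-4, 4) - 1*42)*(-60) = 96 + (0 - 1*42)*(-60) = 96 + (0 - 42)*(-60) = 96 - 42*(-60) = 96 + 2520 = 2616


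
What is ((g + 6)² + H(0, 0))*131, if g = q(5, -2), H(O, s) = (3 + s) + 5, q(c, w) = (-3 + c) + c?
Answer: 23187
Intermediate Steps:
q(c, w) = -3 + 2*c
H(O, s) = 8 + s
g = 7 (g = -3 + 2*5 = -3 + 10 = 7)
((g + 6)² + H(0, 0))*131 = ((7 + 6)² + (8 + 0))*131 = (13² + 8)*131 = (169 + 8)*131 = 177*131 = 23187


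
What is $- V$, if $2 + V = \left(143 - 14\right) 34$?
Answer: $-4384$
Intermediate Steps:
$V = 4384$ ($V = -2 + \left(143 - 14\right) 34 = -2 + 129 \cdot 34 = -2 + 4386 = 4384$)
$- V = \left(-1\right) 4384 = -4384$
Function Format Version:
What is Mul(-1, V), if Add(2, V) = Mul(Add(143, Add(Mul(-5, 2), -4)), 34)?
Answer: -4384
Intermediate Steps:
V = 4384 (V = Add(-2, Mul(Add(143, Add(Mul(-5, 2), -4)), 34)) = Add(-2, Mul(Add(143, Add(-10, -4)), 34)) = Add(-2, Mul(Add(143, -14), 34)) = Add(-2, Mul(129, 34)) = Add(-2, 4386) = 4384)
Mul(-1, V) = Mul(-1, 4384) = -4384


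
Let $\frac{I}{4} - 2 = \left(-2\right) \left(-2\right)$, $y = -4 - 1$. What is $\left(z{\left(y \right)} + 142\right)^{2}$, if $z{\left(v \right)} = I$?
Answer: $27556$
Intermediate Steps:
$y = -5$
$I = 24$ ($I = 8 + 4 \left(\left(-2\right) \left(-2\right)\right) = 8 + 4 \cdot 4 = 8 + 16 = 24$)
$z{\left(v \right)} = 24$
$\left(z{\left(y \right)} + 142\right)^{2} = \left(24 + 142\right)^{2} = 166^{2} = 27556$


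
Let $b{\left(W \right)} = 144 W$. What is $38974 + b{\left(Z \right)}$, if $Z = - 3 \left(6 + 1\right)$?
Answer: $35950$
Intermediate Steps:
$Z = -21$ ($Z = \left(-3\right) 7 = -21$)
$38974 + b{\left(Z \right)} = 38974 + 144 \left(-21\right) = 38974 - 3024 = 35950$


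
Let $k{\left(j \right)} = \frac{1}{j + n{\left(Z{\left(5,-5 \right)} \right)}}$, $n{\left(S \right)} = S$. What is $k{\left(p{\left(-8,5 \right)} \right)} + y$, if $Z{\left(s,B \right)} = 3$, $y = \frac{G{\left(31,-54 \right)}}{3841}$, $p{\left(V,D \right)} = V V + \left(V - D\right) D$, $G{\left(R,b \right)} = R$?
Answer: $\frac{3903}{7682} \approx 0.50807$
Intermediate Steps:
$p{\left(V,D \right)} = V^{2} + D \left(V - D\right)$
$y = \frac{31}{3841} \approx 0.0080708$
$k{\left(j \right)} = \frac{1}{3 + j}$ ($k{\left(j \right)} = \frac{1}{j + 3} = \frac{1}{3 + j}$)
$k{\left(p{\left(-8,5 \right)} \right)} + y = \frac{1}{3 + \left(\left(-8\right)^{2} - 5^{2} + 5 \left(-8\right)\right)} + \frac{31}{3841} = \frac{1}{3 - 1} + \frac{31}{3841} = \frac{1}{2} + \frac{31}{3841} = \frac{3903}{7682}$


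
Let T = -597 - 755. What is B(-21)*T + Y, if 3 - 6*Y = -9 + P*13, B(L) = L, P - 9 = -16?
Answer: 170455/6 ≈ 28409.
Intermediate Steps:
P = -7 (P = 9 - 16 = -7)
T = -1352
Y = 103/6 (Y = 1/2 - (-9 - 7*13)/6 = 1/2 - (-9 - 91)/6 = 1/2 - 1/6*(-100) = 1/2 + 50/3 = 103/6 ≈ 17.167)
B(-21)*T + Y = -21*(-1352) + 103/6 = 28392 + 103/6 = 170455/6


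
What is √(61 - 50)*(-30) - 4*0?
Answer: -30*√11 ≈ -99.499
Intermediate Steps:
√(61 - 50)*(-30) - 4*0 = √11*(-30) + 0 = -30*√11 + 0 = -30*√11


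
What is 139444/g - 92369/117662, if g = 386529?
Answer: -19296037273/45479775198 ≈ -0.42428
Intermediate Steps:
139444/g - 92369/117662 = 139444/386529 - 92369/117662 = -19296037273/45479775198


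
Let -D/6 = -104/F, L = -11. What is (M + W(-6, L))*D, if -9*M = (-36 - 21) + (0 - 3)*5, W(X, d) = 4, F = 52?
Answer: 144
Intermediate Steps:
M = 8 (M = -((-36 - 21) + (0 - 3)*5)/9 = -(-57 - 3*5)/9 = -(-57 - 15)/9 = -⅑*(-72) = 8)
D = 12 (D = -(-624)/52 = -6*(-2) = 12)
(M + W(-6, L))*D = (8 + 4)*12 = 12*12 = 144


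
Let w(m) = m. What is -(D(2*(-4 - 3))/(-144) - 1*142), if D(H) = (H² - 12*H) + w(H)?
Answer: 10399/72 ≈ 144.43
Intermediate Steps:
D(H) = H² - 11*H (D(H) = (H² - 12*H) + H = H² - 11*H)
-(D(2*(-4 - 3))/(-144) - 1*142) = -(((2*(-4 - 3))*(-11 + 2*(-4 - 3)))/(-144) - 1*142) = -(((2*(-7))*(-11 + 2*(-7)))*(-1/144) - 142) = -(-14*(-11 - 14)*(-1/144) - 142) = -(-14*(-25)*(-1/144) - 142) = -(350*(-1/144) - 142) = -(-175/72 - 142) = -1*(-10399/72) = 10399/72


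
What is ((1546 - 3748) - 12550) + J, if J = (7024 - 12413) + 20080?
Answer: -61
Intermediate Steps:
J = 14691 (J = -5389 + 20080 = 14691)
((1546 - 3748) - 12550) + J = ((1546 - 3748) - 12550) + 14691 = (-2202 - 12550) + 14691 = -14752 + 14691 = -61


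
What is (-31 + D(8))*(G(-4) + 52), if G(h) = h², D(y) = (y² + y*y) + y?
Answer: 7140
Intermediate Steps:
D(y) = y + 2*y² (D(y) = (y² + y²) + y = 2*y² + y = y + 2*y²)
(-31 + D(8))*(G(-4) + 52) = (-31 + 8*(1 + 2*8))*((-4)² + 52) = (-31 + 8*(1 + 16))*(16 + 52) = (-31 + 8*17)*68 = (-31 + 136)*68 = 105*68 = 7140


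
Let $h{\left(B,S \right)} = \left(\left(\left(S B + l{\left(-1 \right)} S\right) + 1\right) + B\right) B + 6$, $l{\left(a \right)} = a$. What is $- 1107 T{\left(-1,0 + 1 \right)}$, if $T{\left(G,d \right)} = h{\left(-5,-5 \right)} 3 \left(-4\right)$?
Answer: $-1647216$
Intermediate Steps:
$h{\left(B,S \right)} = 6 + B \left(1 + B - S + B S\right)$ ($h{\left(B,S \right)} = \left(\left(\left(S B - S\right) + 1\right) + B\right) B + 6 = \left(\left(\left(B S - S\right) + 1\right) + B\right) B + 6 = \left(\left(\left(- S + B S\right) + 1\right) + B\right) B + 6 = \left(\left(1 - S + B S\right) + B\right) B + 6 = \left(1 + B - S + B S\right) B + 6 = B \left(1 + B - S + B S\right) + 6 = 6 + B \left(1 + B - S + B S\right)$)
$T{\left(G,d \right)} = 1488$ ($T{\left(G,d \right)} = \left(6 - 5 + \left(-5\right)^{2} - 5 \left(-5\right)^{2} - \left(-5\right) \left(-5\right)\right) 3 \left(-4\right) = \left(6 - 5 + 25 - 125 - 25\right) 3 \left(-4\right) = \left(-124\right) 3 \left(-4\right) = \left(-372\right) \left(-4\right) = 1488$)
$- 1107 T{\left(-1,0 + 1 \right)} = \left(-1107\right) 1488 = -1647216$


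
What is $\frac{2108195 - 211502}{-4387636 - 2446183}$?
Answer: $- \frac{1896693}{6833819} \approx -0.27754$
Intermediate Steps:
$\frac{2108195 - 211502}{-4387636 - 2446183} = \frac{1896693}{-6833819} = 1896693 \left(- \frac{1}{6833819}\right) = - \frac{1896693}{6833819}$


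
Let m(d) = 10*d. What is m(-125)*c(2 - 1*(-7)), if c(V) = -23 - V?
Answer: 40000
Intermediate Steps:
m(-125)*c(2 - 1*(-7)) = (10*(-125))*(-23 - (2 - 1*(-7))) = -1250*(-23 - (2 + 7)) = -1250*(-23 - 1*9) = -1250*(-23 - 9) = -1250*(-32) = 40000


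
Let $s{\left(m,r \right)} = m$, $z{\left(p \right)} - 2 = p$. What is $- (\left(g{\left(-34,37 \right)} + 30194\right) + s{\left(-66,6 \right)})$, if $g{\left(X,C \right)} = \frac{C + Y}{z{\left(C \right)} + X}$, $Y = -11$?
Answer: $- \frac{150666}{5} \approx -30133.0$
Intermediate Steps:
$z{\left(p \right)} = 2 + p$
$g{\left(X,C \right)} = \frac{-11 + C}{2 + C + X}$ ($g{\left(X,C \right)} = \frac{C - 11}{\left(2 + C\right) + X} = \frac{-11 + C}{2 + C + X}$)
$- (\left(g{\left(-34,37 \right)} + 30194\right) + s{\left(-66,6 \right)}) = - (\left(\frac{-11 + 37}{2 + 37 - 34} + 30194\right) - 66) = - (\left(\frac{1}{5} \cdot 26 + 30194\right) - 66) = - (\left(\frac{26}{5} + 30194\right) - 66) = - (\frac{150996}{5} - 66) = \left(-1\right) \frac{150666}{5} = - \frac{150666}{5}$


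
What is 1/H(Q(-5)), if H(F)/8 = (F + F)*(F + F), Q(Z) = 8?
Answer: 1/2048 ≈ 0.00048828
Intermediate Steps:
H(F) = 32*F**2 (H(F) = 8*((F + F)*(F + F)) = 8*((2*F)*(2*F)) = 8*(4*F**2) = 32*F**2)
1/H(Q(-5)) = 1/(32*8**2) = 1/(32*64) = 1/2048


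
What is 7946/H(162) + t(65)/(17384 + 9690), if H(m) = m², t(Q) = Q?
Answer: 27104483/88816257 ≈ 0.30517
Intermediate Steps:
7946/H(162) + t(65)/(17384 + 9690) = 7946/(162²) + 65/(17384 + 9690) = 7946/26244 + 65/27074 = 7946*(1/26244) + 65*(1/27074) = 3973/13122 + 65/27074 = 27104483/88816257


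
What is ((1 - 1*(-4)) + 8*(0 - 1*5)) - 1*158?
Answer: -193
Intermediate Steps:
((1 - 1*(-4)) + 8*(0 - 1*5)) - 1*158 = ((1 + 4) + 8*(0 - 5)) - 158 = (5 + 8*(-5)) - 158 = (5 - 40) - 158 = -35 - 158 = -193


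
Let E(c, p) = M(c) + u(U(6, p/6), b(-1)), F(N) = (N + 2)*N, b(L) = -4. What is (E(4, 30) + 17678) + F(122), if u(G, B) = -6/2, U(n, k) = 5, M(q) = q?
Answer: 32807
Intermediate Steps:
F(N) = N*(2 + N) (F(N) = (2 + N)*N = N*(2 + N))
u(G, B) = -3 (u(G, B) = -6*½ = -3)
E(c, p) = -3 + c (E(c, p) = c - 3 = -3 + c)
(E(4, 30) + 17678) + F(122) = ((-3 + 4) + 17678) + 122*(2 + 122) = (1 + 17678) + 122*124 = 17679 + 15128 = 32807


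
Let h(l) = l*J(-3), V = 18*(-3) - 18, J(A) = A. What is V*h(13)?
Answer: 2808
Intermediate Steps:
V = -72 (V = -54 - 18 = -72)
h(l) = -3*l (h(l) = l*(-3) = -3*l)
V*h(13) = -(-216)*13 = -72*(-39) = 2808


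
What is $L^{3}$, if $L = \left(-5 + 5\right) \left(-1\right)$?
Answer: $0$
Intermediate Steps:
$L = 0$ ($L = 0 \left(-1\right) = 0$)
$L^{3} = 0^{3} = 0$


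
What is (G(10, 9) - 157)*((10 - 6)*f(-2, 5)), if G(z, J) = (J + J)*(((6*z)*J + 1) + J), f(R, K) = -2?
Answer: -77944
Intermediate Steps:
G(z, J) = 2*J*(1 + J + 6*J*z) (G(z, J) = (2*J)*((6*J*z + 1) + J) = (2*J)*((1 + 6*J*z) + J) = (2*J)*(1 + J + 6*J*z) = 2*J*(1 + J + 6*J*z))
(G(10, 9) - 157)*((10 - 6)*f(-2, 5)) = (2*9*(1 + 9 + 6*9*10) - 157)*((10 - 6)*(-2)) = (2*9*(1 + 9 + 540) - 157)*(4*(-2)) = (2*9*550 - 157)*(-8) = (9900 - 157)*(-8) = 9743*(-8) = -77944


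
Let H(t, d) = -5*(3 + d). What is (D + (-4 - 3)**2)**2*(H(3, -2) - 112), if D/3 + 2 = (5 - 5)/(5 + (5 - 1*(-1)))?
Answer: -216333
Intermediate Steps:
H(t, d) = -15 - 5*d
D = -6 (D = -6 + 3*((5 - 5)/(5 + (5 - 1*(-1)))) = -6 + 3*(0/(5 + (5 + 1))) = -6 + 3*(0/(5 + 6)) = -6 + 3*(0/11) = -6 + 3*(0*(1/11)) = -6 + 3*0 = -6 + 0 = -6)
(D + (-4 - 3)**2)**2*(H(3, -2) - 112) = (-6 + (-4 - 3)**2)**2*((-15 - 5*(-2)) - 112) = (-6 + (-7)**2)**2*((-15 + 10) - 112) = (-6 + 49)**2*(-5 - 112) = 43**2*(-117) = 1849*(-117) = -216333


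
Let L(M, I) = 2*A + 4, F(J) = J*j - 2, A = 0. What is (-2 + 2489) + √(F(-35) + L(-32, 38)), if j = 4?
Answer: 2487 + I*√138 ≈ 2487.0 + 11.747*I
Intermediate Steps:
F(J) = -2 + 4*J (F(J) = J*4 - 2 = 4*J - 2 = -2 + 4*J)
L(M, I) = 4 (L(M, I) = 2*0 + 4 = 0 + 4 = 4)
(-2 + 2489) + √(F(-35) + L(-32, 38)) = (-2 + 2489) + √((-2 + 4*(-35)) + 4) = 2487 + √((-2 - 140) + 4) = 2487 + √(-142 + 4) = 2487 + √(-138) = 2487 + I*√138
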